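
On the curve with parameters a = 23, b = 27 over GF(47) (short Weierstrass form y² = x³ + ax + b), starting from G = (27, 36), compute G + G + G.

Repeated addition: build up to 3G.
2G: tangent at (27, 36): λ = (3·27² + 23)/(2·36) ≡ 1/25. 25⁻¹ ≡ 32 (mod 47), so λ ≡ 1·32 ≡ 32.
  x = λ² - 27 - 27 = 1024 - 54 ≡ 30; y = λ·(27 - 30) - 36 ≡ 9. → (30, 9)
3G: (30, 9) + (27, 36). λ = (36 - 9)/(27 - 30) ≡ 27/44 mod 47. 44⁻¹ ≡ 31 (mod 47), so λ ≡ 38.
  x = λ² - 30 - 27 = 1444 - 57 ≡ 24; y = λ·(30 - 24) - 9 ≡ 31. → (24, 31)

(24, 31)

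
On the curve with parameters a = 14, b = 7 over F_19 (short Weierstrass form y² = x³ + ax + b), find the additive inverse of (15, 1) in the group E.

(15, 18)

-(15, 1) = (15, -1 mod 19) = (15, 18).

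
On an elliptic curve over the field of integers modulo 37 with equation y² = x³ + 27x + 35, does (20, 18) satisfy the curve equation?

yes

y² = 18² ≡ 28; x³ + 27x + 35 = 8575 ≡ 28 (mod 37). 28 = 28.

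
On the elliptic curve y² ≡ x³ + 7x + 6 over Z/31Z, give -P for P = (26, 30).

-(26, 30) = (26, -30 mod 31) = (26, 1).

(26, 1)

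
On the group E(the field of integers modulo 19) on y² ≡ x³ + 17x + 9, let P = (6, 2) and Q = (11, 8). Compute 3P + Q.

(17, 9)

First 3P:
Repeated addition: build up to 3P.
2P: tangent at (6, 2): λ = (3·6² + 17)/(2·2) ≡ 11/4. 4⁻¹ ≡ 5 (mod 19), so λ ≡ 11·5 ≡ 17.
  x = λ² - 6 - 6 = 289 - 12 ≡ 11; y = λ·(6 - 11) - 2 ≡ 8. → (11, 8)
3P: (11, 8) + (6, 2). λ = (2 - 8)/(6 - 11) ≡ 13/14 mod 19. 14⁻¹ ≡ 15 (mod 19), so λ ≡ 5.
  x = λ² - 11 - 6 = 25 - 17 ≡ 8; y = λ·(11 - 8) - 8 ≡ 7. → (8, 7)
3P = (8, 7).
Finally 3P + Q:
(8, 7) + (11, 8). λ = (8 - 7)/(11 - 8) ≡ 1/3 mod 19. 3⁻¹ ≡ 13 (mod 19) since 3·13 = 39 ≡ 1, so λ ≡ 13.
  x = λ² - 8 - 11 = 169 - 19 ≡ 17; y = λ·(8 - 17) - 7 ≡ 9. → (17, 9)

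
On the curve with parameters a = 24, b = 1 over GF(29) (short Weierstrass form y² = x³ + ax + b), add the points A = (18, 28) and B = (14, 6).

(20, 19)

(18, 28) + (14, 6). λ = (6 - 28)/(14 - 18) ≡ 7/25 mod 29. 25⁻¹ ≡ 7 (mod 29) since 25·7 = 175 ≡ 1, so λ ≡ 20.
  x = λ² - 18 - 14 = 400 - 32 ≡ 20; y = λ·(18 - 20) - 28 ≡ 19. → (20, 19)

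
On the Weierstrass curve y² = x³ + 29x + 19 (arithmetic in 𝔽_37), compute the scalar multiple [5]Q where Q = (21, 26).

(7, 26)

Double-and-add on 5 = (101)₂. Start with Q = (21, 26) for the leading 1-bit.
double: tangent at (21, 26): λ = (3·21² + 29)/(2·26) ≡ 20/15. 15⁻¹ ≡ 5 (mod 37), so λ ≡ 20·5 ≡ 26.
  x = λ² - 21 - 21 = 676 - 42 ≡ 5; y = λ·(21 - 5) - 26 ≡ 20. → (5, 20)
double: tangent at (5, 20): λ = (3·5² + 29)/(2·20) ≡ 30/3. 3⁻¹ ≡ 25 (mod 37), so λ ≡ 30·25 ≡ 10.
  x = λ² - 5 - 5 = 100 - 10 ≡ 16; y = λ·(5 - 16) - 20 ≡ 18. → (16, 18)
add Q: (16, 18) + (21, 26). λ = (26 - 18)/(21 - 16) ≡ 8/5 mod 37. 5⁻¹ ≡ 15 (mod 37), so λ ≡ 9.
  x = λ² - 16 - 21 = 81 - 37 ≡ 7; y = λ·(16 - 7) - 18 ≡ 26. → (7, 26)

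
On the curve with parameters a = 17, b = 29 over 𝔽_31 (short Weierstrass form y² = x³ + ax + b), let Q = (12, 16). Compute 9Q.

(11, 11)

Repeated addition: build up to 9Q.
2Q: tangent at (12, 16): λ = (3·12² + 17)/(2·16) ≡ 15/1. 1⁻¹ ≡ 1 (mod 31) since 1·1 = 1 ≡ 1, so λ ≡ 15·1 ≡ 15.
  x = λ² - 12 - 12 = 225 - 24 ≡ 15; y = λ·(12 - 15) - 16 ≡ 1. → (15, 1)
3Q: (15, 1) + (12, 16). λ = (16 - 1)/(12 - 15) ≡ 15/28 mod 31. 28⁻¹ ≡ 10 (mod 31) since 28·10 = 280 ≡ 1, so λ ≡ 26.
  x = λ² - 15 - 12 = 676 - 27 ≡ 29; y = λ·(15 - 29) - 1 ≡ 7. → (29, 7)
4Q: (29, 7) + (12, 16). λ = (16 - 7)/(12 - 29) ≡ 9/14 mod 31. 14⁻¹ ≡ 20 (mod 31) since 14·20 = 280 ≡ 1, so λ ≡ 25.
  x = λ² - 29 - 12 = 625 - 41 ≡ 26; y = λ·(29 - 26) - 7 ≡ 6. → (26, 6)
5Q: (26, 6) + (12, 16). λ = (16 - 6)/(12 - 26) ≡ 10/17 mod 31. 17⁻¹ ≡ 11 (mod 31), so λ ≡ 17.
  x = λ² - 26 - 12 = 289 - 38 ≡ 3; y = λ·(26 - 3) - 6 ≡ 13. → (3, 13)
6Q: (3, 13) + (12, 16). λ = (16 - 13)/(12 - 3) ≡ 3/9 mod 31. 9⁻¹ ≡ 7 (mod 31) since 9·7 = 63 ≡ 1, so λ ≡ 21.
  x = λ² - 3 - 12 = 441 - 15 ≡ 23; y = λ·(3 - 23) - 13 ≡ 1. → (23, 1)
7Q: (23, 1) + (12, 16). λ = (16 - 1)/(12 - 23) ≡ 15/20 mod 31. 20⁻¹ ≡ 14 (mod 31) since 20·14 = 280 ≡ 1, so λ ≡ 24.
  x = λ² - 23 - 12 = 576 - 35 ≡ 14; y = λ·(23 - 14) - 1 ≡ 29. → (14, 29)
8Q: (14, 29) + (12, 16). λ = (16 - 29)/(12 - 14) ≡ 18/29 mod 31. 29⁻¹ ≡ 15 (mod 31), so λ ≡ 22.
  x = λ² - 14 - 12 = 484 - 26 ≡ 24; y = λ·(14 - 24) - 29 ≡ 30. → (24, 30)
9Q: (24, 30) + (12, 16). λ = (16 - 30)/(12 - 24) ≡ 17/19 mod 31. 19⁻¹ ≡ 18 (mod 31) since 19·18 = 342 ≡ 1, so λ ≡ 27.
  x = λ² - 24 - 12 = 729 - 36 ≡ 11; y = λ·(24 - 11) - 30 ≡ 11. → (11, 11)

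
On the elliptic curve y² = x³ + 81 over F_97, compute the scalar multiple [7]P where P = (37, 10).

Double-and-add on 7 = (111)₂. Start with P = (37, 10) for the leading 1-bit.
double: tangent at (37, 10): λ = (3·37² + 0)/(2·10) ≡ 33/20. 20⁻¹ ≡ 34 (mod 97) since 20·34 = 680 ≡ 1, so λ ≡ 33·34 ≡ 55.
  x = λ² - 37 - 37 = 3025 - 74 ≡ 41; y = λ·(37 - 41) - 10 ≡ 61. → (41, 61)
add P: (41, 61) + (37, 10). λ = (10 - 61)/(37 - 41) ≡ 46/93 mod 97. 93⁻¹ ≡ 24 (mod 97) since 93·24 = 2232 ≡ 1, so λ ≡ 37.
  x = λ² - 41 - 37 = 1369 - 78 ≡ 30; y = λ·(41 - 30) - 61 ≡ 55. → (30, 55)
double: tangent at (30, 55): λ = (3·30² + 0)/(2·55) ≡ 81/13. 13⁻¹ ≡ 15 (mod 97) since 13·15 = 195 ≡ 1, so λ ≡ 81·15 ≡ 51.
  x = λ² - 30 - 30 = 2601 - 60 ≡ 19; y = λ·(30 - 19) - 55 ≡ 21. → (19, 21)
add P: (19, 21) + (37, 10). λ = (10 - 21)/(37 - 19) ≡ 86/18 mod 97. 18⁻¹ ≡ 27 (mod 97), so λ ≡ 91.
  x = λ² - 19 - 37 = 8281 - 56 ≡ 77; y = λ·(19 - 77) - 21 ≡ 36. → (77, 36)

(77, 36)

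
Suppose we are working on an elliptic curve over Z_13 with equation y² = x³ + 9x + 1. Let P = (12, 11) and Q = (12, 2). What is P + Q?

The two points share x = 12 and their y-coordinates satisfy 11 + 2 ≡ 0 (mod 13), so they are inverses. Their sum is ∞.

O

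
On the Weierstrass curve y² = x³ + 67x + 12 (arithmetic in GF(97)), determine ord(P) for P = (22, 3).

5

2P: tangent at (22, 3): λ = (3·22² + 67)/(2·3) ≡ 64/6. 6⁻¹ ≡ 81 (mod 97), so λ ≡ 64·81 ≡ 43.
  x = λ² - 22 - 22 = 1849 - 44 ≡ 59; y = λ·(22 - 59) - 3 ≡ 55. → (59, 55)
3P: (59, 55) + (22, 3). λ = (3 - 55)/(22 - 59) ≡ 45/60 mod 97. 60⁻¹ ≡ 76 (mod 97), so λ ≡ 25.
  x = λ² - 59 - 22 = 625 - 81 ≡ 59; y = λ·(59 - 59) - 55 ≡ 42. → (59, 42)
4P: (59, 42) + (22, 3). λ = (3 - 42)/(22 - 59) ≡ 58/60 mod 97. 60⁻¹ ≡ 76 (mod 97), so λ ≡ 43.
  x = λ² - 59 - 22 = 1849 - 81 ≡ 22; y = λ·(59 - 22) - 42 ≡ 94. → (22, 94)
5P: (22, 94) + (22, 3): same x and y₁ ≡ -y₂, so the sum is the point at infinity.
5P = the point at infinity, so the order is 5.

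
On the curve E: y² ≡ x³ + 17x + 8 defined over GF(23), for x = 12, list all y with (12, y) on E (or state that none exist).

10, 13

x³ + 17x + 8 = 1940 ≡ 8 (mod 23).
Square roots of 8 mod 23: 10 and 13 (since 10² = 100 ≡ 8).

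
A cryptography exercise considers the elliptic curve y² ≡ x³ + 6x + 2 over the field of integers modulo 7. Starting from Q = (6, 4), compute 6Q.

Double-and-add on 6 = (110)₂. Start with Q = (6, 4) for the leading 1-bit.
double: tangent at (6, 4): λ = (3·6² + 6)/(2·4) ≡ 2/1. 1⁻¹ ≡ 1 (mod 7), so λ ≡ 2·1 ≡ 2.
  x = λ² - 6 - 6 = 4 - 12 ≡ 6; y = λ·(6 - 6) - 4 ≡ 3. → (6, 3)
add Q: (6, 3) + (6, 4): same x and y₁ ≡ -y₂, so the sum is 𝒪.
double: 𝒪 + 𝒪 = 𝒪 (identity).

O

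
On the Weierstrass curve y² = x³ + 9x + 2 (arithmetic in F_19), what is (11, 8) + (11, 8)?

tangent at (11, 8): λ = (3·11² + 9)/(2·8) ≡ 11/16. 16⁻¹ ≡ 6 (mod 19), so λ ≡ 11·6 ≡ 9.
  x = λ² - 11 - 11 = 81 - 22 ≡ 2; y = λ·(11 - 2) - 8 ≡ 16. → (2, 16)

(2, 16)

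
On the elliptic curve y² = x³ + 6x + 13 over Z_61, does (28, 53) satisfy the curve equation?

no

y² = 53² ≡ 3; x³ + 6x + 13 = 22133 ≡ 51 (mod 61). 3 ≠ 51.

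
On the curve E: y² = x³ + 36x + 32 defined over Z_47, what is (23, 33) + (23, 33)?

(22, 45)

tangent at (23, 33): λ = (3·23² + 36)/(2·33) ≡ 25/19. 19⁻¹ ≡ 5 (mod 47) since 19·5 = 95 ≡ 1, so λ ≡ 25·5 ≡ 31.
  x = λ² - 23 - 23 = 961 - 46 ≡ 22; y = λ·(23 - 22) - 33 ≡ 45. → (22, 45)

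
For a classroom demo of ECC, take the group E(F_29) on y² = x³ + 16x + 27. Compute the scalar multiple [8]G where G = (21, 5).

(21, 5)

Repeated addition: build up to 8G.
2G: tangent at (21, 5): λ = (3·21² + 16)/(2·5) ≡ 5/10. 10⁻¹ ≡ 3 (mod 29), so λ ≡ 5·3 ≡ 15.
  x = λ² - 21 - 21 = 225 - 42 ≡ 9; y = λ·(21 - 9) - 5 ≡ 1. → (9, 1)
3G: (9, 1) + (21, 5). λ = (5 - 1)/(21 - 9) ≡ 4/12 mod 29. 12⁻¹ ≡ 17 (mod 29), so λ ≡ 10.
  x = λ² - 9 - 21 = 100 - 30 ≡ 12; y = λ·(9 - 12) - 1 ≡ 27. → (12, 27)
4G: (12, 27) + (21, 5). λ = (5 - 27)/(21 - 12) ≡ 7/9 mod 29. 9⁻¹ ≡ 13 (mod 29), so λ ≡ 4.
  x = λ² - 12 - 21 = 16 - 33 ≡ 12; y = λ·(12 - 12) - 27 ≡ 2. → (12, 2)
5G: (12, 2) + (21, 5). λ = (5 - 2)/(21 - 12) ≡ 3/9 mod 29. 9⁻¹ ≡ 13 (mod 29), so λ ≡ 10.
  x = λ² - 12 - 21 = 100 - 33 ≡ 9; y = λ·(12 - 9) - 2 ≡ 28. → (9, 28)
6G: (9, 28) + (21, 5). λ = (5 - 28)/(21 - 9) ≡ 6/12 mod 29. 12⁻¹ ≡ 17 (mod 29), so λ ≡ 15.
  x = λ² - 9 - 21 = 225 - 30 ≡ 21; y = λ·(9 - 21) - 28 ≡ 24. → (21, 24)
7G: (21, 24) + (21, 5): same x and y₁ ≡ -y₂, so the sum is the point at infinity.
8G: the point at infinity + (21, 5) = (21, 5) (identity).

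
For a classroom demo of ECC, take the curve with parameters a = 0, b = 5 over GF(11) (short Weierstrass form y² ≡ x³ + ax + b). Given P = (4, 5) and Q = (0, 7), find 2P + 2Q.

First 2P:
Repeated addition: build up to 2P.
2P: tangent at (4, 5): λ = (3·4² + 0)/(2·5) ≡ 4/10. 10⁻¹ ≡ 10 (mod 11), so λ ≡ 4·10 ≡ 7.
  x = λ² - 4 - 4 = 49 - 8 ≡ 8; y = λ·(4 - 8) - 5 ≡ 0. → (8, 0)
2P = (8, 0).
Next 2Q:
Repeated addition: build up to 2Q.
2Q: tangent at (0, 7): λ = (3·0² + 0)/(2·7) ≡ 0/3. 3⁻¹ ≡ 4 (mod 11) since 3·4 = 12 ≡ 1, so λ ≡ 0·4 ≡ 0.
  x = λ² - 0 - 0 = 0 - 0 ≡ 0; y = λ·(0 - 0) - 7 ≡ 4. → (0, 4)
2Q = (0, 4).
Finally 2P + 2Q:
(8, 0) + (0, 4). λ = (4 - 0)/(0 - 8) ≡ 4/3 mod 11. 3⁻¹ ≡ 4 (mod 11), so λ ≡ 5.
  x = λ² - 8 - 0 = 25 - 8 ≡ 6; y = λ·(8 - 6) - 0 ≡ 10. → (6, 10)

(6, 10)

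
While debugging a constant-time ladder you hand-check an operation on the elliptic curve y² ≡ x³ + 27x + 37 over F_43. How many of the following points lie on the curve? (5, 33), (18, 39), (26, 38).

0

(5, 33): 33² ≡ 14, rhs ≡ 39 → off.
(18, 39): 39² ≡ 16, rhs ≡ 34 → off.
(26, 38): 38² ≡ 25, rhs ≡ 40 → off.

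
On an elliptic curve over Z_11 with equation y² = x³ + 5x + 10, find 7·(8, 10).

Write Q = (8, 10).
Repeated addition: build up to 7Q.
2Q: tangent at (8, 10): λ = (3·8² + 5)/(2·10) ≡ 10/9. 9⁻¹ ≡ 5 (mod 11), so λ ≡ 10·5 ≡ 6.
  x = λ² - 8 - 8 = 36 - 16 ≡ 9; y = λ·(8 - 9) - 10 ≡ 6. → (9, 6)
3Q: (9, 6) + (8, 10). λ = (10 - 6)/(8 - 9) ≡ 4/10 mod 11. 10⁻¹ ≡ 10 (mod 11) since 10·10 = 100 ≡ 1, so λ ≡ 7.
  x = λ² - 9 - 8 = 49 - 17 ≡ 10; y = λ·(9 - 10) - 6 ≡ 9. → (10, 9)
4Q: (10, 9) + (8, 10). λ = (10 - 9)/(8 - 10) ≡ 1/9 mod 11. 9⁻¹ ≡ 5 (mod 11) since 9·5 = 45 ≡ 1, so λ ≡ 5.
  x = λ² - 10 - 8 = 25 - 18 ≡ 7; y = λ·(10 - 7) - 9 ≡ 6. → (7, 6)
5Q: (7, 6) + (8, 10). λ = (10 - 6)/(8 - 7) ≡ 4/1 mod 11. 1⁻¹ ≡ 1 (mod 11) since 1·1 = 1 ≡ 1, so λ ≡ 4.
  x = λ² - 7 - 8 = 16 - 15 ≡ 1; y = λ·(7 - 1) - 6 ≡ 7. → (1, 7)
6Q: (1, 7) + (8, 10). λ = (10 - 7)/(8 - 1) ≡ 3/7 mod 11. 7⁻¹ ≡ 8 (mod 11) since 7·8 = 56 ≡ 1, so λ ≡ 2.
  x = λ² - 1 - 8 = 4 - 9 ≡ 6; y = λ·(1 - 6) - 7 ≡ 5. → (6, 5)
7Q: (6, 5) + (8, 10). λ = (10 - 5)/(8 - 6) ≡ 5/2 mod 11. 2⁻¹ ≡ 6 (mod 11), so λ ≡ 8.
  x = λ² - 6 - 8 = 64 - 14 ≡ 6; y = λ·(6 - 6) - 5 ≡ 6. → (6, 6)

(6, 6)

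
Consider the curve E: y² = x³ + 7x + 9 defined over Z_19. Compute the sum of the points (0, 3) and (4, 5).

(1, 6)

(0, 3) + (4, 5). λ = (5 - 3)/(4 - 0) ≡ 2/4 mod 19. 4⁻¹ ≡ 5 (mod 19), so λ ≡ 10.
  x = λ² - 0 - 4 = 100 - 4 ≡ 1; y = λ·(0 - 1) - 3 ≡ 6. → (1, 6)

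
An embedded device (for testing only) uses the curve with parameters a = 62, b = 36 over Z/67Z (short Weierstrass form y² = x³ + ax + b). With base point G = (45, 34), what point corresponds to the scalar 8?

Double-and-add on 8 = (1000)₂. Start with G = (45, 34) for the leading 1-bit.
double: tangent at (45, 34): λ = (3·45² + 62)/(2·34) ≡ 40/1. 1⁻¹ ≡ 1 (mod 67) since 1·1 = 1 ≡ 1, so λ ≡ 40·1 ≡ 40.
  x = λ² - 45 - 45 = 1600 - 90 ≡ 36; y = λ·(45 - 36) - 34 ≡ 58. → (36, 58)
double: tangent at (36, 58): λ = (3·36² + 62)/(2·58) ≡ 64/49. 49⁻¹ ≡ 26 (mod 67), so λ ≡ 64·26 ≡ 56.
  x = λ² - 36 - 36 = 3136 - 72 ≡ 49; y = λ·(36 - 49) - 58 ≡ 18. → (49, 18)
double: tangent at (49, 18): λ = (3·49² + 62)/(2·18) ≡ 29/36. 36⁻¹ ≡ 54 (mod 67) since 36·54 = 1944 ≡ 1, so λ ≡ 29·54 ≡ 25.
  x = λ² - 49 - 49 = 625 - 98 ≡ 58; y = λ·(49 - 58) - 18 ≡ 25. → (58, 25)

(58, 25)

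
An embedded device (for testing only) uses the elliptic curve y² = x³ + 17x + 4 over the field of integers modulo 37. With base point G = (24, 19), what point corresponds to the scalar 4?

Repeated addition: build up to 4G.
2G: tangent at (24, 19): λ = (3·24² + 17)/(2·19) ≡ 6/1. 1⁻¹ ≡ 1 (mod 37) since 1·1 = 1 ≡ 1, so λ ≡ 6·1 ≡ 6.
  x = λ² - 24 - 24 = 36 - 48 ≡ 25; y = λ·(24 - 25) - 19 ≡ 12. → (25, 12)
3G: (25, 12) + (24, 19). λ = (19 - 12)/(24 - 25) ≡ 7/36 mod 37. 36⁻¹ ≡ 36 (mod 37), so λ ≡ 30.
  x = λ² - 25 - 24 = 900 - 49 ≡ 0; y = λ·(25 - 0) - 12 ≡ 35. → (0, 35)
4G: (0, 35) + (24, 19). λ = (19 - 35)/(24 - 0) ≡ 21/24 mod 37. 24⁻¹ ≡ 17 (mod 37) since 24·17 = 408 ≡ 1, so λ ≡ 24.
  x = λ² - 0 - 24 = 576 - 24 ≡ 34; y = λ·(0 - 34) - 35 ≡ 0. → (34, 0)

(34, 0)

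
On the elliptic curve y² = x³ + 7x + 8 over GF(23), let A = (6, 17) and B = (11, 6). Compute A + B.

(9, 8)

(6, 17) + (11, 6). λ = (6 - 17)/(11 - 6) ≡ 12/5 mod 23. 5⁻¹ ≡ 14 (mod 23), so λ ≡ 7.
  x = λ² - 6 - 11 = 49 - 17 ≡ 9; y = λ·(6 - 9) - 17 ≡ 8. → (9, 8)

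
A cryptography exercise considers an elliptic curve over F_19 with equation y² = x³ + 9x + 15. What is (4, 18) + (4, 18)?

tangent at (4, 18): λ = (3·4² + 9)/(2·18) ≡ 0/17. 17⁻¹ ≡ 9 (mod 19), so λ ≡ 0·9 ≡ 0.
  x = λ² - 4 - 4 = 0 - 8 ≡ 11; y = λ·(4 - 11) - 18 ≡ 1. → (11, 1)

(11, 1)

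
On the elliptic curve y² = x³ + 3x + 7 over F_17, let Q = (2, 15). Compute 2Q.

tangent at (2, 15): λ = (3·2² + 3)/(2·15) ≡ 15/13. 13⁻¹ ≡ 4 (mod 17) since 13·4 = 52 ≡ 1, so λ ≡ 15·4 ≡ 9.
  x = λ² - 2 - 2 = 81 - 4 ≡ 9; y = λ·(2 - 9) - 15 ≡ 7. → (9, 7)

(9, 7)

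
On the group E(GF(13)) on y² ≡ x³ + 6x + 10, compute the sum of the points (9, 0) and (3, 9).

(9, 0) + (3, 9). λ = (9 - 0)/(3 - 9) ≡ 9/7 mod 13. 7⁻¹ ≡ 2 (mod 13), so λ ≡ 5.
  x = λ² - 9 - 3 = 25 - 12 ≡ 0; y = λ·(9 - 0) - 0 ≡ 6. → (0, 6)

(0, 6)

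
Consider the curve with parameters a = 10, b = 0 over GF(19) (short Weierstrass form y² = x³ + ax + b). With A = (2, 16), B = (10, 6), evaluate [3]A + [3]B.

(11, 15)

First 3A:
Repeated addition: build up to 3A.
2A: tangent at (2, 16): λ = (3·2² + 10)/(2·16) ≡ 3/13. 13⁻¹ ≡ 3 (mod 19), so λ ≡ 3·3 ≡ 9.
  x = λ² - 2 - 2 = 81 - 4 ≡ 1; y = λ·(2 - 1) - 16 ≡ 12. → (1, 12)
3A: (1, 12) + (2, 16). λ = (16 - 12)/(2 - 1) ≡ 4/1 mod 19. 1⁻¹ ≡ 1 (mod 19), so λ ≡ 4.
  x = λ² - 1 - 2 = 16 - 3 ≡ 13; y = λ·(1 - 13) - 12 ≡ 16. → (13, 16)
3A = (13, 16).
Next 3B:
Repeated addition: build up to 3B.
2B: tangent at (10, 6): λ = (3·10² + 10)/(2·6) ≡ 6/12. 12⁻¹ ≡ 8 (mod 19), so λ ≡ 6·8 ≡ 10.
  x = λ² - 10 - 10 = 100 - 20 ≡ 4; y = λ·(10 - 4) - 6 ≡ 16. → (4, 16)
3B: (4, 16) + (10, 6). λ = (6 - 16)/(10 - 4) ≡ 9/6 mod 19. 6⁻¹ ≡ 16 (mod 19), so λ ≡ 11.
  x = λ² - 4 - 10 = 121 - 14 ≡ 12; y = λ·(4 - 12) - 16 ≡ 10. → (12, 10)
3B = (12, 10).
Finally 3A + 3B:
(13, 16) + (12, 10). λ = (10 - 16)/(12 - 13) ≡ 13/18 mod 19. 18⁻¹ ≡ 18 (mod 19), so λ ≡ 6.
  x = λ² - 13 - 12 = 36 - 25 ≡ 11; y = λ·(13 - 11) - 16 ≡ 15. → (11, 15)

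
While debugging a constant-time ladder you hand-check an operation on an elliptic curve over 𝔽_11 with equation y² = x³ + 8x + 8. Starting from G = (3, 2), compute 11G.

(4, 7)

Double-and-add on 11 = (1011)₂. Start with G = (3, 2) for the leading 1-bit.
double: tangent at (3, 2): λ = (3·3² + 8)/(2·2) ≡ 2/4. 4⁻¹ ≡ 3 (mod 11) since 4·3 = 12 ≡ 1, so λ ≡ 2·3 ≡ 6.
  x = λ² - 3 - 3 = 36 - 6 ≡ 8; y = λ·(3 - 8) - 2 ≡ 1. → (8, 1)
double: tangent at (8, 1): λ = (3·8² + 8)/(2·1) ≡ 2/2. 2⁻¹ ≡ 6 (mod 11), so λ ≡ 2·6 ≡ 1.
  x = λ² - 8 - 8 = 1 - 16 ≡ 7; y = λ·(8 - 7) - 1 ≡ 0. → (7, 0)
add G: (7, 0) + (3, 2). λ = (2 - 0)/(3 - 7) ≡ 2/7 mod 11. 7⁻¹ ≡ 8 (mod 11) since 7·8 = 56 ≡ 1, so λ ≡ 5.
  x = λ² - 7 - 3 = 25 - 10 ≡ 4; y = λ·(7 - 4) - 0 ≡ 4. → (4, 4)
double: tangent at (4, 4): λ = (3·4² + 8)/(2·4) ≡ 1/8. 8⁻¹ ≡ 7 (mod 11) since 8·7 = 56 ≡ 1, so λ ≡ 1·7 ≡ 7.
  x = λ² - 4 - 4 = 49 - 8 ≡ 8; y = λ·(4 - 8) - 4 ≡ 1. → (8, 1)
add G: (8, 1) + (3, 2). λ = (2 - 1)/(3 - 8) ≡ 1/6 mod 11. 6⁻¹ ≡ 2 (mod 11), so λ ≡ 2.
  x = λ² - 8 - 3 = 4 - 11 ≡ 4; y = λ·(8 - 4) - 1 ≡ 7. → (4, 7)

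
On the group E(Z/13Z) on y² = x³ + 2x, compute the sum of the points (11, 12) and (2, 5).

(11, 12) + (2, 5). λ = (5 - 12)/(2 - 11) ≡ 6/4 mod 13. 4⁻¹ ≡ 10 (mod 13), so λ ≡ 8.
  x = λ² - 11 - 2 = 64 - 13 ≡ 12; y = λ·(11 - 12) - 12 ≡ 6. → (12, 6)

(12, 6)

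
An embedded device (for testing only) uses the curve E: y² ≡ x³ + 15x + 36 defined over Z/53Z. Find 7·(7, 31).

Write Q = (7, 31).
Repeated addition: build up to 7Q.
2Q: tangent at (7, 31): λ = (3·7² + 15)/(2·31) ≡ 3/9. 9⁻¹ ≡ 6 (mod 53) since 9·6 = 54 ≡ 1, so λ ≡ 3·6 ≡ 18.
  x = λ² - 7 - 7 = 324 - 14 ≡ 45; y = λ·(7 - 45) - 31 ≡ 27. → (45, 27)
3Q: (45, 27) + (7, 31). λ = (31 - 27)/(7 - 45) ≡ 4/15 mod 53. 15⁻¹ ≡ 46 (mod 53), so λ ≡ 25.
  x = λ² - 45 - 7 = 625 - 52 ≡ 43; y = λ·(45 - 43) - 27 ≡ 23. → (43, 23)
4Q: (43, 23) + (7, 31). λ = (31 - 23)/(7 - 43) ≡ 8/17 mod 53. 17⁻¹ ≡ 25 (mod 53) since 17·25 = 425 ≡ 1, so λ ≡ 41.
  x = λ² - 43 - 7 = 1681 - 50 ≡ 41; y = λ·(43 - 41) - 23 ≡ 6. → (41, 6)
5Q: (41, 6) + (7, 31). λ = (31 - 6)/(7 - 41) ≡ 25/19 mod 53. 19⁻¹ ≡ 14 (mod 53), so λ ≡ 32.
  x = λ² - 41 - 7 = 1024 - 48 ≡ 22; y = λ·(41 - 22) - 6 ≡ 19. → (22, 19)
6Q: (22, 19) + (7, 31). λ = (31 - 19)/(7 - 22) ≡ 12/38 mod 53. 38⁻¹ ≡ 7 (mod 53) since 38·7 = 266 ≡ 1, so λ ≡ 31.
  x = λ² - 22 - 7 = 961 - 29 ≡ 31; y = λ·(22 - 31) - 19 ≡ 20. → (31, 20)
7Q: (31, 20) + (7, 31). λ = (31 - 20)/(7 - 31) ≡ 11/29 mod 53. 29⁻¹ ≡ 11 (mod 53), so λ ≡ 15.
  x = λ² - 31 - 7 = 225 - 38 ≡ 28; y = λ·(31 - 28) - 20 ≡ 25. → (28, 25)

(28, 25)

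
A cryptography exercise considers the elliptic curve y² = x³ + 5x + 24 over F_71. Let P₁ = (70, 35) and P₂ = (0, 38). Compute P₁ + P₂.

(10, 3)

(70, 35) + (0, 38). λ = (38 - 35)/(0 - 70) ≡ 3/1 mod 71. 1⁻¹ ≡ 1 (mod 71) since 1·1 = 1 ≡ 1, so λ ≡ 3.
  x = λ² - 70 - 0 = 9 - 70 ≡ 10; y = λ·(70 - 10) - 35 ≡ 3. → (10, 3)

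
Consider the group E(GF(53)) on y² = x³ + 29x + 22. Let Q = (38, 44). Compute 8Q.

(39, 30)

Repeated addition: build up to 8Q.
2Q: tangent at (38, 44): λ = (3·38² + 29)/(2·44) ≡ 15/35. 35⁻¹ ≡ 50 (mod 53), so λ ≡ 15·50 ≡ 8.
  x = λ² - 38 - 38 = 64 - 76 ≡ 41; y = λ·(38 - 41) - 44 ≡ 38. → (41, 38)
3Q: (41, 38) + (38, 44). λ = (44 - 38)/(38 - 41) ≡ 6/50 mod 53. 50⁻¹ ≡ 35 (mod 53) since 50·35 = 1750 ≡ 1, so λ ≡ 51.
  x = λ² - 41 - 38 = 2601 - 79 ≡ 31; y = λ·(41 - 31) - 38 ≡ 48. → (31, 48)
4Q: (31, 48) + (38, 44). λ = (44 - 48)/(38 - 31) ≡ 49/7 mod 53. 7⁻¹ ≡ 38 (mod 53), so λ ≡ 7.
  x = λ² - 31 - 38 = 49 - 69 ≡ 33; y = λ·(31 - 33) - 48 ≡ 44. → (33, 44)
5Q: (33, 44) + (38, 44). λ = (44 - 44)/(38 - 33) ≡ 0/5 mod 53. 5⁻¹ ≡ 32 (mod 53) since 5·32 = 160 ≡ 1, so λ ≡ 0.
  x = λ² - 33 - 38 = 0 - 71 ≡ 35; y = λ·(33 - 35) - 44 ≡ 9. → (35, 9)
6Q: (35, 9) + (38, 44). λ = (44 - 9)/(38 - 35) ≡ 35/3 mod 53. 3⁻¹ ≡ 18 (mod 53), so λ ≡ 47.
  x = λ² - 35 - 38 = 2209 - 73 ≡ 16; y = λ·(35 - 16) - 9 ≡ 36. → (16, 36)
7Q: (16, 36) + (38, 44). λ = (44 - 36)/(38 - 16) ≡ 8/22 mod 53. 22⁻¹ ≡ 41 (mod 53), so λ ≡ 10.
  x = λ² - 16 - 38 = 100 - 54 ≡ 46; y = λ·(16 - 46) - 36 ≡ 35. → (46, 35)
8Q: (46, 35) + (38, 44). λ = (44 - 35)/(38 - 46) ≡ 9/45 mod 53. 45⁻¹ ≡ 33 (mod 53), so λ ≡ 32.
  x = λ² - 46 - 38 = 1024 - 84 ≡ 39; y = λ·(46 - 39) - 35 ≡ 30. → (39, 30)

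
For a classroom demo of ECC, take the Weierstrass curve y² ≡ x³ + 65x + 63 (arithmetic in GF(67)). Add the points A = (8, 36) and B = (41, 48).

(58, 25)

(8, 36) + (41, 48). λ = (48 - 36)/(41 - 8) ≡ 12/33 mod 67. 33⁻¹ ≡ 65 (mod 67), so λ ≡ 43.
  x = λ² - 8 - 41 = 1849 - 49 ≡ 58; y = λ·(8 - 58) - 36 ≡ 25. → (58, 25)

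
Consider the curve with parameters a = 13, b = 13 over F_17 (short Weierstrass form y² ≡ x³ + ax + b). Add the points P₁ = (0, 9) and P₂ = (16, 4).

(9, 14)

(0, 9) + (16, 4). λ = (4 - 9)/(16 - 0) ≡ 12/16 mod 17. 16⁻¹ ≡ 16 (mod 17) since 16·16 = 256 ≡ 1, so λ ≡ 5.
  x = λ² - 0 - 16 = 25 - 16 ≡ 9; y = λ·(0 - 9) - 9 ≡ 14. → (9, 14)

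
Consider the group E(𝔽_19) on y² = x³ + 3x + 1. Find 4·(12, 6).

(1, 10)

Write G = (12, 6).
Repeated addition: build up to 4G.
2G: tangent at (12, 6): λ = (3·12² + 3)/(2·6) ≡ 17/12. 12⁻¹ ≡ 8 (mod 19) since 12·8 = 96 ≡ 1, so λ ≡ 17·8 ≡ 3.
  x = λ² - 12 - 12 = 9 - 24 ≡ 4; y = λ·(12 - 4) - 6 ≡ 18. → (4, 18)
3G: (4, 18) + (12, 6). λ = (6 - 18)/(12 - 4) ≡ 7/8 mod 19. 8⁻¹ ≡ 12 (mod 19), so λ ≡ 8.
  x = λ² - 4 - 12 = 64 - 16 ≡ 10; y = λ·(4 - 10) - 18 ≡ 10. → (10, 10)
4G: (10, 10) + (12, 6). λ = (6 - 10)/(12 - 10) ≡ 15/2 mod 19. 2⁻¹ ≡ 10 (mod 19) since 2·10 = 20 ≡ 1, so λ ≡ 17.
  x = λ² - 10 - 12 = 289 - 22 ≡ 1; y = λ·(10 - 1) - 10 ≡ 10. → (1, 10)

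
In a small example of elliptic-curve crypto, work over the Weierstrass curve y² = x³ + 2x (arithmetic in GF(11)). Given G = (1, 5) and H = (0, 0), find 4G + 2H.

(1, 5)

First 4G:
Double-and-add on 4 = (100)₂. Start with G = (1, 5) for the leading 1-bit.
double: tangent at (1, 5): λ = (3·1² + 2)/(2·5) ≡ 5/10. 10⁻¹ ≡ 10 (mod 11) since 10·10 = 100 ≡ 1, so λ ≡ 5·10 ≡ 6.
  x = λ² - 1 - 1 = 36 - 2 ≡ 1; y = λ·(1 - 1) - 5 ≡ 6. → (1, 6)
double: tangent at (1, 6): λ = (3·1² + 2)/(2·6) ≡ 5/1. 1⁻¹ ≡ 1 (mod 11), so λ ≡ 5·1 ≡ 5.
  x = λ² - 1 - 1 = 25 - 2 ≡ 1; y = λ·(1 - 1) - 6 ≡ 5. → (1, 5)
4G = (1, 5).
Next 2H:
Repeated addition: build up to 2H.
2H: (0, 0) + (0, 0): same x and y₁ ≡ -y₂, so the sum is 𝒪.
2H = 𝒪.
Finally 4G + 2H:
(1, 5) + 𝒪 = (1, 5) (identity).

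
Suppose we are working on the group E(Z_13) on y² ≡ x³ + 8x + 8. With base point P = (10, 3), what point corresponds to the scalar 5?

(6, 8)

Double-and-add on 5 = (101)₂. Start with P = (10, 3) for the leading 1-bit.
double: tangent at (10, 3): λ = (3·10² + 8)/(2·3) ≡ 9/6. 6⁻¹ ≡ 11 (mod 13), so λ ≡ 9·11 ≡ 8.
  x = λ² - 10 - 10 = 64 - 20 ≡ 5; y = λ·(10 - 5) - 3 ≡ 11. → (5, 11)
double: tangent at (5, 11): λ = (3·5² + 8)/(2·11) ≡ 5/9. 9⁻¹ ≡ 3 (mod 13), so λ ≡ 5·3 ≡ 2.
  x = λ² - 5 - 5 = 4 - 10 ≡ 7; y = λ·(5 - 7) - 11 ≡ 11. → (7, 11)
add P: (7, 11) + (10, 3). λ = (3 - 11)/(10 - 7) ≡ 5/3 mod 13. 3⁻¹ ≡ 9 (mod 13), so λ ≡ 6.
  x = λ² - 7 - 10 = 36 - 17 ≡ 6; y = λ·(7 - 6) - 11 ≡ 8. → (6, 8)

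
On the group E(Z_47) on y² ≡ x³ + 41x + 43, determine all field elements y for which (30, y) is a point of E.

none

x³ + 41x + 43 = 28273 ≡ 26 (mod 47).
26 is a non-residue mod 47; no y exists.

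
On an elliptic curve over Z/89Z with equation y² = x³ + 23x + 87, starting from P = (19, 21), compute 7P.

(51, 12)

Double-and-add on 7 = (111)₂. Start with P = (19, 21) for the leading 1-bit.
double: tangent at (19, 21): λ = (3·19² + 23)/(2·21) ≡ 38/42. 42⁻¹ ≡ 53 (mod 89) since 42·53 = 2226 ≡ 1, so λ ≡ 38·53 ≡ 56.
  x = λ² - 19 - 19 = 3136 - 38 ≡ 72; y = λ·(19 - 72) - 21 ≡ 37. → (72, 37)
add P: (72, 37) + (19, 21). λ = (21 - 37)/(19 - 72) ≡ 73/36 mod 89. 36⁻¹ ≡ 47 (mod 89) since 36·47 = 1692 ≡ 1, so λ ≡ 49.
  x = λ² - 72 - 19 = 2401 - 91 ≡ 85; y = λ·(72 - 85) - 37 ≡ 38. → (85, 38)
double: tangent at (85, 38): λ = (3·85² + 23)/(2·38) ≡ 71/76. 76⁻¹ ≡ 41 (mod 89), so λ ≡ 71·41 ≡ 63.
  x = λ² - 85 - 85 = 3969 - 170 ≡ 61; y = λ·(85 - 61) - 38 ≡ 50. → (61, 50)
add P: (61, 50) + (19, 21). λ = (21 - 50)/(19 - 61) ≡ 60/47 mod 89. 47⁻¹ ≡ 36 (mod 89) since 47·36 = 1692 ≡ 1, so λ ≡ 24.
  x = λ² - 61 - 19 = 576 - 80 ≡ 51; y = λ·(61 - 51) - 50 ≡ 12. → (51, 12)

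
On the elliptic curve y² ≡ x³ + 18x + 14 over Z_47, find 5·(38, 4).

Write G = (38, 4).
Double-and-add on 5 = (101)₂. Start with G = (38, 4) for the leading 1-bit.
double: tangent at (38, 4): λ = (3·38² + 18)/(2·4) ≡ 26/8. 8⁻¹ ≡ 6 (mod 47), so λ ≡ 26·6 ≡ 15.
  x = λ² - 38 - 38 = 225 - 76 ≡ 8; y = λ·(38 - 8) - 4 ≡ 23. → (8, 23)
double: tangent at (8, 23): λ = (3·8² + 18)/(2·23) ≡ 22/46. 46⁻¹ ≡ 46 (mod 47), so λ ≡ 22·46 ≡ 25.
  x = λ² - 8 - 8 = 625 - 16 ≡ 45; y = λ·(8 - 45) - 23 ≡ 39. → (45, 39)
add G: (45, 39) + (38, 4). λ = (4 - 39)/(38 - 45) ≡ 12/40 mod 47. 40⁻¹ ≡ 20 (mod 47), so λ ≡ 5.
  x = λ² - 45 - 38 = 25 - 83 ≡ 36; y = λ·(45 - 36) - 39 ≡ 6. → (36, 6)

(36, 6)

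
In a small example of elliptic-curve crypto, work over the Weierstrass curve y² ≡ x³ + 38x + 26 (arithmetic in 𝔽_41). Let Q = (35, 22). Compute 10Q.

(30, 32)

Repeated addition: build up to 10Q.
2Q: tangent at (35, 22): λ = (3·35² + 38)/(2·22) ≡ 23/3. 3⁻¹ ≡ 14 (mod 41) since 3·14 = 42 ≡ 1, so λ ≡ 23·14 ≡ 35.
  x = λ² - 35 - 35 = 1225 - 70 ≡ 7; y = λ·(35 - 7) - 22 ≡ 15. → (7, 15)
3Q: (7, 15) + (35, 22). λ = (22 - 15)/(35 - 7) ≡ 7/28 mod 41. 28⁻¹ ≡ 22 (mod 41) since 28·22 = 616 ≡ 1, so λ ≡ 31.
  x = λ² - 7 - 35 = 961 - 42 ≡ 17; y = λ·(7 - 17) - 15 ≡ 3. → (17, 3)
4Q: (17, 3) + (35, 22). λ = (22 - 3)/(35 - 17) ≡ 19/18 mod 41. 18⁻¹ ≡ 16 (mod 41) since 18·16 = 288 ≡ 1, so λ ≡ 17.
  x = λ² - 17 - 35 = 289 - 52 ≡ 32; y = λ·(17 - 32) - 3 ≡ 29. → (32, 29)
5Q: (32, 29) + (35, 22). λ = (22 - 29)/(35 - 32) ≡ 34/3 mod 41. 3⁻¹ ≡ 14 (mod 41) since 3·14 = 42 ≡ 1, so λ ≡ 25.
  x = λ² - 32 - 35 = 625 - 67 ≡ 25; y = λ·(32 - 25) - 29 ≡ 23. → (25, 23)
6Q: (25, 23) + (35, 22). λ = (22 - 23)/(35 - 25) ≡ 40/10 mod 41. 10⁻¹ ≡ 37 (mod 41), so λ ≡ 4.
  x = λ² - 25 - 35 = 16 - 60 ≡ 38; y = λ·(25 - 38) - 23 ≡ 7. → (38, 7)
7Q: (38, 7) + (35, 22). λ = (22 - 7)/(35 - 38) ≡ 15/38 mod 41. 38⁻¹ ≡ 27 (mod 41), so λ ≡ 36.
  x = λ² - 38 - 35 = 1296 - 73 ≡ 34; y = λ·(38 - 34) - 7 ≡ 14. → (34, 14)
8Q: (34, 14) + (35, 22). λ = (22 - 14)/(35 - 34) ≡ 8/1 mod 41. 1⁻¹ ≡ 1 (mod 41), so λ ≡ 8.
  x = λ² - 34 - 35 = 64 - 69 ≡ 36; y = λ·(34 - 36) - 14 ≡ 11. → (36, 11)
9Q: (36, 11) + (35, 22). λ = (22 - 11)/(35 - 36) ≡ 11/40 mod 41. 40⁻¹ ≡ 40 (mod 41), so λ ≡ 30.
  x = λ² - 36 - 35 = 900 - 71 ≡ 9; y = λ·(36 - 9) - 11 ≡ 20. → (9, 20)
10Q: (9, 20) + (35, 22). λ = (22 - 20)/(35 - 9) ≡ 2/26 mod 41. 26⁻¹ ≡ 30 (mod 41), so λ ≡ 19.
  x = λ² - 9 - 35 = 361 - 44 ≡ 30; y = λ·(9 - 30) - 20 ≡ 32. → (30, 32)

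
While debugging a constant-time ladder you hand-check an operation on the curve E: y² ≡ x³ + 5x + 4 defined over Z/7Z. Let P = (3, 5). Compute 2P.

(2, 1)

tangent at (3, 5): λ = (3·3² + 5)/(2·5) ≡ 4/3. 3⁻¹ ≡ 5 (mod 7), so λ ≡ 4·5 ≡ 6.
  x = λ² - 3 - 3 = 36 - 6 ≡ 2; y = λ·(3 - 2) - 5 ≡ 1. → (2, 1)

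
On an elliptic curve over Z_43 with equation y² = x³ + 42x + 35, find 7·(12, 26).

Write P = (12, 26).
Double-and-add on 7 = (111)₂. Start with P = (12, 26) for the leading 1-bit.
double: tangent at (12, 26): λ = (3·12² + 42)/(2·26) ≡ 1/9. 9⁻¹ ≡ 24 (mod 43), so λ ≡ 1·24 ≡ 24.
  x = λ² - 12 - 12 = 576 - 24 ≡ 36; y = λ·(12 - 36) - 26 ≡ 0. → (36, 0)
add P: (36, 0) + (12, 26). λ = (26 - 0)/(12 - 36) ≡ 26/19 mod 43. 19⁻¹ ≡ 34 (mod 43) since 19·34 = 646 ≡ 1, so λ ≡ 24.
  x = λ² - 36 - 12 = 576 - 48 ≡ 12; y = λ·(36 - 12) - 0 ≡ 17. → (12, 17)
double: tangent at (12, 17): λ = (3·12² + 42)/(2·17) ≡ 1/34. 34⁻¹ ≡ 19 (mod 43) since 34·19 = 646 ≡ 1, so λ ≡ 1·19 ≡ 19.
  x = λ² - 12 - 12 = 361 - 24 ≡ 36; y = λ·(12 - 36) - 17 ≡ 0. → (36, 0)
add P: (36, 0) + (12, 26). λ = (26 - 0)/(12 - 36) ≡ 26/19 mod 43. 19⁻¹ ≡ 34 (mod 43), so λ ≡ 24.
  x = λ² - 36 - 12 = 576 - 48 ≡ 12; y = λ·(36 - 12) - 0 ≡ 17. → (12, 17)

(12, 17)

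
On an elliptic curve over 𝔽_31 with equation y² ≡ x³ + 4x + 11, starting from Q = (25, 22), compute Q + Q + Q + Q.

(21, 26)

Double-and-add on 4 = (100)₂. Start with Q = (25, 22) for the leading 1-bit.
double: tangent at (25, 22): λ = (3·25² + 4)/(2·22) ≡ 19/13. 13⁻¹ ≡ 12 (mod 31) since 13·12 = 156 ≡ 1, so λ ≡ 19·12 ≡ 11.
  x = λ² - 25 - 25 = 121 - 50 ≡ 9; y = λ·(25 - 9) - 22 ≡ 30. → (9, 30)
double: tangent at (9, 30): λ = (3·9² + 4)/(2·30) ≡ 30/29. 29⁻¹ ≡ 15 (mod 31), so λ ≡ 30·15 ≡ 16.
  x = λ² - 9 - 9 = 256 - 18 ≡ 21; y = λ·(9 - 21) - 30 ≡ 26. → (21, 26)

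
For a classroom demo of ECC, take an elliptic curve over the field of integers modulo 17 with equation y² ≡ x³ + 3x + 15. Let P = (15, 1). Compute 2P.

(5, 6)

tangent at (15, 1): λ = (3·15² + 3)/(2·1) ≡ 15/2. 2⁻¹ ≡ 9 (mod 17) since 2·9 = 18 ≡ 1, so λ ≡ 15·9 ≡ 16.
  x = λ² - 15 - 15 = 256 - 30 ≡ 5; y = λ·(15 - 5) - 1 ≡ 6. → (5, 6)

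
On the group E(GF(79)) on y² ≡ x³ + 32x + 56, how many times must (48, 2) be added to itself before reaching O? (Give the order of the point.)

2P: tangent at (48, 2): λ = (3·48² + 32)/(2·2) ≡ 71/4. 4⁻¹ ≡ 20 (mod 79), so λ ≡ 71·20 ≡ 77.
  x = λ² - 48 - 48 = 5929 - 96 ≡ 66; y = λ·(48 - 66) - 2 ≡ 34. → (66, 34)
3P: (66, 34) + (48, 2). λ = (2 - 34)/(48 - 66) ≡ 47/61 mod 79. 61⁻¹ ≡ 57 (mod 79) since 61·57 = 3477 ≡ 1, so λ ≡ 72.
  x = λ² - 66 - 48 = 5184 - 114 ≡ 14; y = λ·(66 - 14) - 34 ≡ 76. → (14, 76)
4P: (14, 76) + (48, 2). λ = (2 - 76)/(48 - 14) ≡ 5/34 mod 79. 34⁻¹ ≡ 7 (mod 79) since 34·7 = 238 ≡ 1, so λ ≡ 35.
  x = λ² - 14 - 48 = 1225 - 62 ≡ 57; y = λ·(14 - 57) - 76 ≡ 78. → (57, 78)
5P: (57, 78) + (48, 2). λ = (2 - 78)/(48 - 57) ≡ 3/70 mod 79. 70⁻¹ ≡ 35 (mod 79) since 70·35 = 2450 ≡ 1, so λ ≡ 26.
  x = λ² - 57 - 48 = 676 - 105 ≡ 18; y = λ·(57 - 18) - 78 ≡ 67. → (18, 67)
6P: (18, 67) + (48, 2). λ = (2 - 67)/(48 - 18) ≡ 14/30 mod 79. 30⁻¹ ≡ 29 (mod 79) since 30·29 = 870 ≡ 1, so λ ≡ 11.
  x = λ² - 18 - 48 = 121 - 66 ≡ 55; y = λ·(18 - 55) - 67 ≡ 0. → (55, 0)
7P: (55, 0) + (48, 2). λ = (2 - 0)/(48 - 55) ≡ 2/72 mod 79. 72⁻¹ ≡ 45 (mod 79), so λ ≡ 11.
  x = λ² - 55 - 48 = 121 - 103 ≡ 18; y = λ·(55 - 18) - 0 ≡ 12. → (18, 12)
8P: (18, 12) + (48, 2). λ = (2 - 12)/(48 - 18) ≡ 69/30 mod 79. 30⁻¹ ≡ 29 (mod 79) since 30·29 = 870 ≡ 1, so λ ≡ 26.
  x = λ² - 18 - 48 = 676 - 66 ≡ 57; y = λ·(18 - 57) - 12 ≡ 1. → (57, 1)
9P: (57, 1) + (48, 2). λ = (2 - 1)/(48 - 57) ≡ 1/70 mod 79. 70⁻¹ ≡ 35 (mod 79) since 70·35 = 2450 ≡ 1, so λ ≡ 35.
  x = λ² - 57 - 48 = 1225 - 105 ≡ 14; y = λ·(57 - 14) - 1 ≡ 3. → (14, 3)
10P: (14, 3) + (48, 2). λ = (2 - 3)/(48 - 14) ≡ 78/34 mod 79. 34⁻¹ ≡ 7 (mod 79), so λ ≡ 72.
  x = λ² - 14 - 48 = 5184 - 62 ≡ 66; y = λ·(14 - 66) - 3 ≡ 45. → (66, 45)
11P: (66, 45) + (48, 2). λ = (2 - 45)/(48 - 66) ≡ 36/61 mod 79. 61⁻¹ ≡ 57 (mod 79), so λ ≡ 77.
  x = λ² - 66 - 48 = 5929 - 114 ≡ 48; y = λ·(66 - 48) - 45 ≡ 77. → (48, 77)
12P: (48, 77) + (48, 2): same x and y₁ ≡ -y₂, so the sum is O.
12P = O, so the order is 12.

12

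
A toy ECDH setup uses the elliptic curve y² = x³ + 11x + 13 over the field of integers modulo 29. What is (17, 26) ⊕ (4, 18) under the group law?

(1, 24)

(17, 26) + (4, 18). λ = (18 - 26)/(4 - 17) ≡ 21/16 mod 29. 16⁻¹ ≡ 20 (mod 29) since 16·20 = 320 ≡ 1, so λ ≡ 14.
  x = λ² - 17 - 4 = 196 - 21 ≡ 1; y = λ·(17 - 1) - 26 ≡ 24. → (1, 24)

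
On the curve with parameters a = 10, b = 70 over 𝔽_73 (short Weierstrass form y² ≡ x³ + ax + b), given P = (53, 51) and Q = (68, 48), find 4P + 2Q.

First 4P:
Repeated addition: build up to 4P.
2P: tangent at (53, 51): λ = (3·53² + 10)/(2·51) ≡ 42/29. 29⁻¹ ≡ 68 (mod 73), so λ ≡ 42·68 ≡ 9.
  x = λ² - 53 - 53 = 81 - 106 ≡ 48; y = λ·(53 - 48) - 51 ≡ 67. → (48, 67)
3P: (48, 67) + (53, 51). λ = (51 - 67)/(53 - 48) ≡ 57/5 mod 73. 5⁻¹ ≡ 44 (mod 73) since 5·44 = 220 ≡ 1, so λ ≡ 26.
  x = λ² - 48 - 53 = 676 - 101 ≡ 64; y = λ·(48 - 64) - 67 ≡ 28. → (64, 28)
4P: (64, 28) + (53, 51). λ = (51 - 28)/(53 - 64) ≡ 23/62 mod 73. 62⁻¹ ≡ 53 (mod 73) since 62·53 = 3286 ≡ 1, so λ ≡ 51.
  x = λ² - 64 - 53 = 2601 - 117 ≡ 2; y = λ·(64 - 2) - 28 ≡ 68. → (2, 68)
4P = (2, 68).
Next 2Q:
Repeated addition: build up to 2Q.
2Q: tangent at (68, 48): λ = (3·68² + 10)/(2·48) ≡ 12/23. 23⁻¹ ≡ 54 (mod 73) since 23·54 = 1242 ≡ 1, so λ ≡ 12·54 ≡ 64.
  x = λ² - 68 - 68 = 4096 - 136 ≡ 18; y = λ·(68 - 18) - 48 ≡ 13. → (18, 13)
2Q = (18, 13).
Finally 4P + 2Q:
(2, 68) + (18, 13). λ = (13 - 68)/(18 - 2) ≡ 18/16 mod 73. 16⁻¹ ≡ 32 (mod 73) since 16·32 = 512 ≡ 1, so λ ≡ 65.
  x = λ² - 2 - 18 = 4225 - 20 ≡ 44; y = λ·(2 - 44) - 68 ≡ 49. → (44, 49)

(44, 49)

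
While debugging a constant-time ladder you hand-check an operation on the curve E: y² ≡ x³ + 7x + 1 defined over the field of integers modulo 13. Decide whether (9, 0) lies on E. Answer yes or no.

yes

y² = 0² ≡ 0; x³ + 7x + 1 = 793 ≡ 0 (mod 13). 0 = 0.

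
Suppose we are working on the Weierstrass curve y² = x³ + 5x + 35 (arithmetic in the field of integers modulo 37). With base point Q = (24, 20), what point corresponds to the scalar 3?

Repeated addition: build up to 3Q.
2Q: tangent at (24, 20): λ = (3·24² + 5)/(2·20) ≡ 31/3. 3⁻¹ ≡ 25 (mod 37) since 3·25 = 75 ≡ 1, so λ ≡ 31·25 ≡ 35.
  x = λ² - 24 - 24 = 1225 - 48 ≡ 30; y = λ·(24 - 30) - 20 ≡ 29. → (30, 29)
3Q: (30, 29) + (24, 20). λ = (20 - 29)/(24 - 30) ≡ 28/31 mod 37. 31⁻¹ ≡ 6 (mod 37) since 31·6 = 186 ≡ 1, so λ ≡ 20.
  x = λ² - 30 - 24 = 400 - 54 ≡ 13; y = λ·(30 - 13) - 29 ≡ 15. → (13, 15)

(13, 15)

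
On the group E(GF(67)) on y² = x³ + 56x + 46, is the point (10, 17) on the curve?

no

y² = 17² ≡ 21; x³ + 56x + 46 = 1606 ≡ 65 (mod 67). 21 ≠ 65.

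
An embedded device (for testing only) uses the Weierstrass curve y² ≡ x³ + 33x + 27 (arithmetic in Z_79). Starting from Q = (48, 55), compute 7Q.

Double-and-add on 7 = (111)₂. Start with Q = (48, 55) for the leading 1-bit.
double: tangent at (48, 55): λ = (3·48² + 33)/(2·55) ≡ 72/31. 31⁻¹ ≡ 51 (mod 79) since 31·51 = 1581 ≡ 1, so λ ≡ 72·51 ≡ 38.
  x = λ² - 48 - 48 = 1444 - 96 ≡ 5; y = λ·(48 - 5) - 55 ≡ 78. → (5, 78)
add Q: (5, 78) + (48, 55). λ = (55 - 78)/(48 - 5) ≡ 56/43 mod 79. 43⁻¹ ≡ 68 (mod 79), so λ ≡ 16.
  x = λ² - 5 - 48 = 256 - 53 ≡ 45; y = λ·(5 - 45) - 78 ≡ 72. → (45, 72)
double: tangent at (45, 72): λ = (3·45² + 33)/(2·72) ≡ 25/65. 65⁻¹ ≡ 62 (mod 79), so λ ≡ 25·62 ≡ 49.
  x = λ² - 45 - 45 = 2401 - 90 ≡ 20; y = λ·(45 - 20) - 72 ≡ 47. → (20, 47)
add Q: (20, 47) + (48, 55). λ = (55 - 47)/(48 - 20) ≡ 8/28 mod 79. 28⁻¹ ≡ 48 (mod 79) since 28·48 = 1344 ≡ 1, so λ ≡ 68.
  x = λ² - 20 - 48 = 4624 - 68 ≡ 53; y = λ·(20 - 53) - 47 ≡ 0. → (53, 0)

(53, 0)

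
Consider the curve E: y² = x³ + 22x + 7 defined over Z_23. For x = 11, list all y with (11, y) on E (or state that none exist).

4, 19

x³ + 22x + 7 = 1580 ≡ 16 (mod 23).
Square roots of 16 mod 23: 4 and 19 (since 4² = 16 ≡ 16).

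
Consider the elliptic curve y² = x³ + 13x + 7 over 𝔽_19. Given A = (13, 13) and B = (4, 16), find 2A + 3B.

O

First 2A:
Repeated addition: build up to 2A.
2A: tangent at (13, 13): λ = (3·13² + 13)/(2·13) ≡ 7/7. 7⁻¹ ≡ 11 (mod 19) since 7·11 = 77 ≡ 1, so λ ≡ 7·11 ≡ 1.
  x = λ² - 13 - 13 = 1 - 26 ≡ 13; y = λ·(13 - 13) - 13 ≡ 6. → (13, 6)
2A = (13, 6).
Next 3B:
Repeated addition: build up to 3B.
2B: tangent at (4, 16): λ = (3·4² + 13)/(2·16) ≡ 4/13. 13⁻¹ ≡ 3 (mod 19), so λ ≡ 4·3 ≡ 12.
  x = λ² - 4 - 4 = 144 - 8 ≡ 3; y = λ·(4 - 3) - 16 ≡ 15. → (3, 15)
3B: (3, 15) + (4, 16). λ = (16 - 15)/(4 - 3) ≡ 1/1 mod 19. 1⁻¹ ≡ 1 (mod 19) since 1·1 = 1 ≡ 1, so λ ≡ 1.
  x = λ² - 3 - 4 = 1 - 7 ≡ 13; y = λ·(3 - 13) - 15 ≡ 13. → (13, 13)
3B = (13, 13).
Finally 2A + 3B:
(13, 6) + (13, 13): same x and y₁ ≡ -y₂, so the sum is O.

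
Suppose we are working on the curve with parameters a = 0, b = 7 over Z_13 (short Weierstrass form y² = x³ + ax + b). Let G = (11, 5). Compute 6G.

(11, 8)

Repeated addition: build up to 6G.
2G: tangent at (11, 5): λ = (3·11² + 0)/(2·5) ≡ 12/10. 10⁻¹ ≡ 4 (mod 13), so λ ≡ 12·4 ≡ 9.
  x = λ² - 11 - 11 = 81 - 22 ≡ 7; y = λ·(11 - 7) - 5 ≡ 5. → (7, 5)
3G: (7, 5) + (11, 5). λ = (5 - 5)/(11 - 7) ≡ 0/4 mod 13. 4⁻¹ ≡ 10 (mod 13), so λ ≡ 0.
  x = λ² - 7 - 11 = 0 - 18 ≡ 8; y = λ·(7 - 8) - 5 ≡ 8. → (8, 8)
4G: (8, 8) + (11, 5). λ = (5 - 8)/(11 - 8) ≡ 10/3 mod 13. 3⁻¹ ≡ 9 (mod 13), so λ ≡ 12.
  x = λ² - 8 - 11 = 144 - 19 ≡ 8; y = λ·(8 - 8) - 8 ≡ 5. → (8, 5)
5G: (8, 5) + (11, 5). λ = (5 - 5)/(11 - 8) ≡ 0/3 mod 13. 3⁻¹ ≡ 9 (mod 13) since 3·9 = 27 ≡ 1, so λ ≡ 0.
  x = λ² - 8 - 11 = 0 - 19 ≡ 7; y = λ·(8 - 7) - 5 ≡ 8. → (7, 8)
6G: (7, 8) + (11, 5). λ = (5 - 8)/(11 - 7) ≡ 10/4 mod 13. 4⁻¹ ≡ 10 (mod 13), so λ ≡ 9.
  x = λ² - 7 - 11 = 81 - 18 ≡ 11; y = λ·(7 - 11) - 8 ≡ 8. → (11, 8)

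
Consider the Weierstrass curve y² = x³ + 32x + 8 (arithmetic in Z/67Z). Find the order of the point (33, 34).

2P: tangent at (33, 34): λ = (3·33² + 32)/(2·34) ≡ 16/1. 1⁻¹ ≡ 1 (mod 67) since 1·1 = 1 ≡ 1, so λ ≡ 16·1 ≡ 16.
  x = λ² - 33 - 33 = 256 - 66 ≡ 56; y = λ·(33 - 56) - 34 ≡ 0. → (56, 0)
3P: (56, 0) + (33, 34). λ = (34 - 0)/(33 - 56) ≡ 34/44 mod 67. 44⁻¹ ≡ 32 (mod 67) since 44·32 = 1408 ≡ 1, so λ ≡ 16.
  x = λ² - 56 - 33 = 256 - 89 ≡ 33; y = λ·(56 - 33) - 0 ≡ 33. → (33, 33)
4P: (33, 33) + (33, 34): same x and y₁ ≡ -y₂, so the sum is O.
4P = O, so the order is 4.

4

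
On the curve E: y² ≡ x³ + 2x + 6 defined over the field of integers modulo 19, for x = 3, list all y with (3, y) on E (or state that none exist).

1, 18

x³ + 2x + 6 = 39 ≡ 1 (mod 19).
Square roots of 1 mod 19: 1 and 18 (since 1² = 1 ≡ 1).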